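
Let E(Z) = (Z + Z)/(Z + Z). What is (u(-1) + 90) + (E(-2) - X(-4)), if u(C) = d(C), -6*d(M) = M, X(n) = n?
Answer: 571/6 ≈ 95.167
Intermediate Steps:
d(M) = -M/6
E(Z) = 1 (E(Z) = (2*Z)/((2*Z)) = (2*Z)*(1/(2*Z)) = 1)
u(C) = -C/6
(u(-1) + 90) + (E(-2) - X(-4)) = (-⅙*(-1) + 90) + (1 - 1*(-4)) = (⅙ + 90) + (1 + 4) = 541/6 + 5 = 571/6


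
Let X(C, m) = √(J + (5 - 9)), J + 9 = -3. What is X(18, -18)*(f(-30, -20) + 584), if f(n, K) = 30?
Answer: 2456*I ≈ 2456.0*I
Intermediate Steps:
J = -12 (J = -9 - 3 = -12)
X(C, m) = 4*I (X(C, m) = √(-12 + (5 - 9)) = √(-12 - 4) = √(-16) = 4*I)
X(18, -18)*(f(-30, -20) + 584) = (4*I)*(30 + 584) = (4*I)*614 = 2456*I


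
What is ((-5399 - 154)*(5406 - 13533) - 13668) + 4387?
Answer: 45119950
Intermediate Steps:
((-5399 - 154)*(5406 - 13533) - 13668) + 4387 = (-5553*(-8127) - 13668) + 4387 = (45129231 - 13668) + 4387 = 45115563 + 4387 = 45119950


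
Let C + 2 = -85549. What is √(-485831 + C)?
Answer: I*√571382 ≈ 755.9*I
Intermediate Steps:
C = -85551 (C = -2 - 85549 = -85551)
√(-485831 + C) = √(-485831 - 85551) = √(-571382) = I*√571382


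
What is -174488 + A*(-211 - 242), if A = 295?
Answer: -308123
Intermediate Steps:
-174488 + A*(-211 - 242) = -174488 + 295*(-211 - 242) = -174488 + 295*(-453) = -174488 - 133635 = -308123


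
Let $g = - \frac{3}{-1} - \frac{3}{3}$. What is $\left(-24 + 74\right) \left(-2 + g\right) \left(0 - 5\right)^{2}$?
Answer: $0$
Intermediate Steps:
$g = 2$ ($g = \left(-3\right) \left(-1\right) - 1 = 3 - 1 = 2$)
$\left(-24 + 74\right) \left(-2 + g\right) \left(0 - 5\right)^{2} = \left(-24 + 74\right) \left(-2 + 2\right) \left(0 - 5\right)^{2} = 50 \cdot 0 \left(-5\right)^{2} = 50 \cdot 0 \cdot 25 = 50 \cdot 0 = 0$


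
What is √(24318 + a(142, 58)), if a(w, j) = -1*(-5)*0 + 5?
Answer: √24323 ≈ 155.96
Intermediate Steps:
a(w, j) = 5 (a(w, j) = 5*0 + 5 = 0 + 5 = 5)
√(24318 + a(142, 58)) = √(24318 + 5) = √24323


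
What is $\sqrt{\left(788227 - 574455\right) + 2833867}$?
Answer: $\sqrt{3047639} \approx 1745.7$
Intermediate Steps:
$\sqrt{\left(788227 - 574455\right) + 2833867} = \sqrt{213772 + 2833867} = \sqrt{3047639}$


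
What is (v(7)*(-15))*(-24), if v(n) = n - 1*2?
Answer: 1800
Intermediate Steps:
v(n) = -2 + n (v(n) = n - 2 = -2 + n)
(v(7)*(-15))*(-24) = ((-2 + 7)*(-15))*(-24) = (5*(-15))*(-24) = -75*(-24) = 1800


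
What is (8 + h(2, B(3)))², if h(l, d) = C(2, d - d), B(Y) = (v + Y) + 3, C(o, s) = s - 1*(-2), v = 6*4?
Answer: 100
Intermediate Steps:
v = 24
C(o, s) = 2 + s (C(o, s) = s + 2 = 2 + s)
B(Y) = 27 + Y (B(Y) = (24 + Y) + 3 = 27 + Y)
h(l, d) = 2 (h(l, d) = 2 + (d - d) = 2 + 0 = 2)
(8 + h(2, B(3)))² = (8 + 2)² = 10² = 100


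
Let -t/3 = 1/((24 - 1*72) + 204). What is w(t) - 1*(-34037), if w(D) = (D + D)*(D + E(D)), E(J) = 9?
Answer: 46017557/1352 ≈ 34037.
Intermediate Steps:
t = -1/52 (t = -3/((24 - 1*72) + 204) = -3/((24 - 72) + 204) = -3/(-48 + 204) = -3/156 = -3*1/156 = -1/52 ≈ -0.019231)
w(D) = 2*D*(9 + D) (w(D) = (D + D)*(D + 9) = (2*D)*(9 + D) = 2*D*(9 + D))
w(t) - 1*(-34037) = 2*(-1/52)*(9 - 1/52) - 1*(-34037) = 2*(-1/52)*(467/52) + 34037 = -467/1352 + 34037 = 46017557/1352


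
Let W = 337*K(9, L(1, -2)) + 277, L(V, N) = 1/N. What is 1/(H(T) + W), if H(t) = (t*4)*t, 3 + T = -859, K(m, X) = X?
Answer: 2/5944569 ≈ 3.3644e-7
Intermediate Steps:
T = -862 (T = -3 - 859 = -862)
H(t) = 4*t**2 (H(t) = (4*t)*t = 4*t**2)
W = 217/2 (W = 337/(-2) + 277 = 337*(-1/2) + 277 = -337/2 + 277 = 217/2 ≈ 108.50)
1/(H(T) + W) = 1/(4*(-862)**2 + 217/2) = 1/(4*743044 + 217/2) = 1/(2972176 + 217/2) = 1/(5944569/2) = 2/5944569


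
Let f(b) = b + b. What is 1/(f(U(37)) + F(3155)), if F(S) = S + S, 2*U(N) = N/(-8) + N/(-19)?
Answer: 152/958121 ≈ 0.00015864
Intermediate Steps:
U(N) = -27*N/304 (U(N) = (N/(-8) + N/(-19))/2 = (N*(-⅛) + N*(-1/19))/2 = (-N/8 - N/19)/2 = (-27*N/152)/2 = -27*N/304)
F(S) = 2*S
f(b) = 2*b
1/(f(U(37)) + F(3155)) = 1/(2*(-27/304*37) + 2*3155) = 1/(2*(-999/304) + 6310) = 1/(-999/152 + 6310) = 1/(958121/152) = 152/958121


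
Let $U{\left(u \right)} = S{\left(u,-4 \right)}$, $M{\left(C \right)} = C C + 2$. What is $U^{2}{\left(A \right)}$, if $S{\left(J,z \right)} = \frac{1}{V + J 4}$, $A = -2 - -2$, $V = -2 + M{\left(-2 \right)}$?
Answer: $\frac{1}{16} \approx 0.0625$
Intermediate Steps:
$M{\left(C \right)} = 2 + C^{2}$ ($M{\left(C \right)} = C^{2} + 2 = 2 + C^{2}$)
$V = 4$ ($V = -2 + \left(2 + \left(-2\right)^{2}\right) = -2 + \left(2 + 4\right) = -2 + 6 = 4$)
$A = 0$ ($A = -2 + 2 = 0$)
$S{\left(J,z \right)} = \frac{1}{4 + 4 J}$ ($S{\left(J,z \right)} = \frac{1}{4 + J 4} = \frac{1}{4 + 4 J}$)
$U{\left(u \right)} = \frac{1}{4 \left(1 + u\right)}$
$U^{2}{\left(A \right)} = \left(\frac{1}{4 \left(1 + 0\right)}\right)^{2} = \left(\frac{1}{4 \cdot 1}\right)^{2} = \left(\frac{1}{4} \cdot 1\right)^{2} = \left(\frac{1}{4}\right)^{2} = \frac{1}{16}$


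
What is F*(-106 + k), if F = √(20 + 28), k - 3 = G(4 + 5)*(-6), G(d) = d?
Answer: -628*√3 ≈ -1087.7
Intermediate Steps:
k = -51 (k = 3 + (4 + 5)*(-6) = 3 + 9*(-6) = 3 - 54 = -51)
F = 4*√3 (F = √48 = 4*√3 ≈ 6.9282)
F*(-106 + k) = (4*√3)*(-106 - 51) = (4*√3)*(-157) = -628*√3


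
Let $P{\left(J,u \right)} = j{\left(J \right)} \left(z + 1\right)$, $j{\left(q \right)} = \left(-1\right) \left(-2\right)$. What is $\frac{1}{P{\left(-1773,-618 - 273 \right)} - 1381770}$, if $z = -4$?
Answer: $- \frac{1}{1381776} \approx -7.2371 \cdot 10^{-7}$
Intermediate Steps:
$j{\left(q \right)} = 2$
$P{\left(J,u \right)} = -6$ ($P{\left(J,u \right)} = 2 \left(-4 + 1\right) = 2 \left(-3\right) = -6$)
$\frac{1}{P{\left(-1773,-618 - 273 \right)} - 1381770} = \frac{1}{-6 - 1381770} = \frac{1}{-1381776} = - \frac{1}{1381776}$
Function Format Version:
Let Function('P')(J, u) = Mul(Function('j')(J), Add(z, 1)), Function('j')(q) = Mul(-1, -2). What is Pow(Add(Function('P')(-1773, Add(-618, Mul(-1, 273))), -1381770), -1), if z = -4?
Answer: Rational(-1, 1381776) ≈ -7.2371e-7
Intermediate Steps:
Function('j')(q) = 2
Function('P')(J, u) = -6 (Function('P')(J, u) = Mul(2, Add(-4, 1)) = Mul(2, -3) = -6)
Pow(Add(Function('P')(-1773, Add(-618, Mul(-1, 273))), -1381770), -1) = Pow(Add(-6, -1381770), -1) = Pow(-1381776, -1) = Rational(-1, 1381776)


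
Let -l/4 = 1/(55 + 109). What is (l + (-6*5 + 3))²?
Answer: 1227664/1681 ≈ 730.32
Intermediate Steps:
l = -1/41 (l = -4/(55 + 109) = -4/164 = -4*1/164 = -1/41 ≈ -0.024390)
(l + (-6*5 + 3))² = (-1/41 + (-6*5 + 3))² = (-1/41 + (-30 + 3))² = (-1/41 - 27)² = (-1108/41)² = 1227664/1681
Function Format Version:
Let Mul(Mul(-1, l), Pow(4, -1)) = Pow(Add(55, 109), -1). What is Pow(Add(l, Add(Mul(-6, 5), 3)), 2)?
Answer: Rational(1227664, 1681) ≈ 730.32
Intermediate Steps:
l = Rational(-1, 41) (l = Mul(-4, Pow(Add(55, 109), -1)) = Mul(-4, Pow(164, -1)) = Mul(-4, Rational(1, 164)) = Rational(-1, 41) ≈ -0.024390)
Pow(Add(l, Add(Mul(-6, 5), 3)), 2) = Pow(Add(Rational(-1, 41), Add(Mul(-6, 5), 3)), 2) = Pow(Add(Rational(-1, 41), Add(-30, 3)), 2) = Pow(Add(Rational(-1, 41), -27), 2) = Pow(Rational(-1108, 41), 2) = Rational(1227664, 1681)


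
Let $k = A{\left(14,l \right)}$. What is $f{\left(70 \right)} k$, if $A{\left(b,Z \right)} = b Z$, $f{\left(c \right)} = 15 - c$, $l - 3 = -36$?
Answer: $25410$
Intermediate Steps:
$l = -33$ ($l = 3 - 36 = -33$)
$A{\left(b,Z \right)} = Z b$
$k = -462$ ($k = \left(-33\right) 14 = -462$)
$f{\left(70 \right)} k = \left(15 - 70\right) \left(-462\right) = \left(-55\right) \left(-462\right) = 25410$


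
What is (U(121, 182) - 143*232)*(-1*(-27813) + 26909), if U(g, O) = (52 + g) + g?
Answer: -1799368804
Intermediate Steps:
U(g, O) = 52 + 2*g
(U(121, 182) - 143*232)*(-1*(-27813) + 26909) = ((52 + 2*121) - 143*232)*(-1*(-27813) + 26909) = ((52 + 242) - 33176)*(27813 + 26909) = (294 - 33176)*54722 = -32882*54722 = -1799368804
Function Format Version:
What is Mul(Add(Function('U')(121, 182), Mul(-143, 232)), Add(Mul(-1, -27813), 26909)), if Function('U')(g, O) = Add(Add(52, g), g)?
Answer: -1799368804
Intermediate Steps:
Function('U')(g, O) = Add(52, Mul(2, g))
Mul(Add(Function('U')(121, 182), Mul(-143, 232)), Add(Mul(-1, -27813), 26909)) = Mul(Add(Add(52, Mul(2, 121)), Mul(-143, 232)), Add(Mul(-1, -27813), 26909)) = Mul(Add(Add(52, 242), -33176), Add(27813, 26909)) = Mul(Add(294, -33176), 54722) = Mul(-32882, 54722) = -1799368804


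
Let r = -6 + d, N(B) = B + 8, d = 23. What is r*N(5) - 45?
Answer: 176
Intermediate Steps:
N(B) = 8 + B
r = 17 (r = -6 + 23 = 17)
r*N(5) - 45 = 17*(8 + 5) - 45 = 17*13 - 45 = 221 - 45 = 176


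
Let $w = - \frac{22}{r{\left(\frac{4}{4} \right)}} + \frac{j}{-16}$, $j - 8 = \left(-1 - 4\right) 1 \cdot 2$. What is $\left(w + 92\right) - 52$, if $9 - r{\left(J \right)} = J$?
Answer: $\frac{299}{8} \approx 37.375$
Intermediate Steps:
$j = -2$ ($j = 8 + \left(-1 - 4\right) 1 \cdot 2 = 8 - 10 = -2$)
$r{\left(J \right)} = 9 - J$
$w = - \frac{21}{8}$ ($w = - \frac{22}{9 - \frac{4}{4}} - \frac{2}{-16} = - \frac{22}{9 - 4 \cdot \frac{1}{4}} - - \frac{1}{8} = - \frac{22}{9 - 1} + \frac{1}{8} = - \frac{22}{8} + \frac{1}{8} = \left(-22\right) \frac{1}{8} + \frac{1}{8} = - \frac{11}{4} + \frac{1}{8} = - \frac{21}{8} \approx -2.625$)
$\left(w + 92\right) - 52 = \left(- \frac{21}{8} + 92\right) - 52 = \frac{715}{8} - 52 = \frac{299}{8}$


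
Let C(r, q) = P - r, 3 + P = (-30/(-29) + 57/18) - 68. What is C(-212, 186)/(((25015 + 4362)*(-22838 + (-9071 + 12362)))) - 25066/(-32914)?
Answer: 1252251901940393/1644324295286442 ≈ 0.76156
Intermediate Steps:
P = -11623/174 (P = -3 + ((-30/(-29) + 57/18) - 68) = -3 + ((-30*(-1/29) + 57*(1/18)) - 68) = -3 + ((30/29 + 19/6) - 68) = -3 + (731/174 - 68) = -3 - 11101/174 = -11623/174 ≈ -66.799)
C(r, q) = -11623/174 - r
C(-212, 186)/(((25015 + 4362)*(-22838 + (-9071 + 12362)))) - 25066/(-32914) = (-11623/174 - 1*(-212))/(((25015 + 4362)*(-22838 + (-9071 + 12362)))) - 25066/(-32914) = (-11623/174 + 212)/((29377*(-22838 + 3291))) - 25066*(-1/32914) = 25265/(174*((29377*(-19547)))) + 12533/16457 = (25265/174)/(-574232219) + 12533/16457 = (25265/174)*(-1/574232219) + 12533/16457 = -25265/99916406106 + 12533/16457 = 1252251901940393/1644324295286442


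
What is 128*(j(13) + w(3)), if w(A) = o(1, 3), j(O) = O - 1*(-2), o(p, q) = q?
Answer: 2304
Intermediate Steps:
j(O) = 2 + O (j(O) = O + 2 = 2 + O)
w(A) = 3
128*(j(13) + w(3)) = 128*((2 + 13) + 3) = 128*(15 + 3) = 128*18 = 2304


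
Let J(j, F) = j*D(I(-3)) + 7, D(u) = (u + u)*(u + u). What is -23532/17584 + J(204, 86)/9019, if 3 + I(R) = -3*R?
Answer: 76108891/39647524 ≈ 1.9196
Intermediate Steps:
I(R) = -3 - 3*R
D(u) = 4*u² (D(u) = (2*u)*(2*u) = 4*u²)
J(j, F) = 7 + 144*j (J(j, F) = j*(4*(-3 - 3*(-3))²) + 7 = j*(4*(-3 + 9)²) + 7 = j*(4*6²) + 7 = j*(4*36) + 7 = j*144 + 7 = 144*j + 7 = 7 + 144*j)
-23532/17584 + J(204, 86)/9019 = -23532/17584 + (7 + 144*204)/9019 = -23532*1/17584 + (7 + 29376)*(1/9019) = -5883/4396 + 29383*(1/9019) = -5883/4396 + 29383/9019 = 76108891/39647524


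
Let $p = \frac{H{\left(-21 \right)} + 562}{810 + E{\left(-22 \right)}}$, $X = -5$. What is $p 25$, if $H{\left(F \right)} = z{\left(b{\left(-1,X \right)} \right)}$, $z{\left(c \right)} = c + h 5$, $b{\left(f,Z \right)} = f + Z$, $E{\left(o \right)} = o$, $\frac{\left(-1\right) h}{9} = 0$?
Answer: $\frac{3475}{197} \approx 17.64$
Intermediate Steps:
$h = 0$ ($h = \left(-9\right) 0 = 0$)
$b{\left(f,Z \right)} = Z + f$
$z{\left(c \right)} = c$ ($z{\left(c \right)} = c + 0 \cdot 5 = c + 0 = c$)
$H{\left(F \right)} = -6$ ($H{\left(F \right)} = -5 - 1 = -6$)
$p = \frac{139}{197}$ ($p = \frac{-6 + 562}{810 - 22} = \frac{556}{788} = 556 \cdot \frac{1}{788} = \frac{139}{197} \approx 0.70558$)
$p 25 = \frac{139}{197} \cdot 25 = \frac{3475}{197}$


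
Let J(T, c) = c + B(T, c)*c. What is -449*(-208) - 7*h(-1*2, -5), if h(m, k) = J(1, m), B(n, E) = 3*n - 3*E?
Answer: 93532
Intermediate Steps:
B(n, E) = -3*E + 3*n
J(T, c) = c + c*(-3*c + 3*T) (J(T, c) = c + (-3*c + 3*T)*c = c + c*(-3*c + 3*T))
h(m, k) = m*(4 - 3*m) (h(m, k) = m*(1 - 3*m + 3*1) = m*(1 - 3*m + 3) = m*(4 - 3*m))
-449*(-208) - 7*h(-1*2, -5) = -449*(-208) - 7*(-1*2)*(4 - (-3)*2) = 93392 - (-14)*(4 - 3*(-2)) = 93392 - (-14)*(4 + 6) = 93392 - (-14)*10 = 93392 - 7*(-20) = 93392 + 140 = 93532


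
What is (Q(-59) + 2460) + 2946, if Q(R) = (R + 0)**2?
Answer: 8887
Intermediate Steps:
Q(R) = R**2
(Q(-59) + 2460) + 2946 = ((-59)**2 + 2460) + 2946 = (3481 + 2460) + 2946 = 5941 + 2946 = 8887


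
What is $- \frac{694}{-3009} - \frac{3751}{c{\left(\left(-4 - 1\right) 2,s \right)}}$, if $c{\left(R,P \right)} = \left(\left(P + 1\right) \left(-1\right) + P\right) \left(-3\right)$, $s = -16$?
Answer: $- \frac{1253853}{1003} \approx -1250.1$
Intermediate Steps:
$c{\left(R,P \right)} = 3$ ($c{\left(R,P \right)} = \left(\left(1 + P\right) \left(-1\right) + P\right) \left(-3\right) = \left(\left(-1 - P\right) + P\right) \left(-3\right) = \left(-1\right) \left(-3\right) = 3$)
$- \frac{694}{-3009} - \frac{3751}{c{\left(\left(-4 - 1\right) 2,s \right)}} = - \frac{694}{-3009} - \frac{3751}{3} = \left(-694\right) \left(- \frac{1}{3009}\right) - \frac{3751}{3} = \frac{694}{3009} - \frac{3751}{3} = - \frac{1253853}{1003}$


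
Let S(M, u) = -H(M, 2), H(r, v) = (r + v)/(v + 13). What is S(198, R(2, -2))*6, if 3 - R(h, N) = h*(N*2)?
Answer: -80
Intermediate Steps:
R(h, N) = 3 - 2*N*h (R(h, N) = 3 - h*N*2 = 3 - h*2*N = 3 - 2*N*h)
H(r, v) = (r + v)/(13 + v)
S(M, u) = -2/15 - M/15 (S(M, u) = -(M + 2)/(13 + 2) = -(2 + M)/15 = -(2/15 + M/15) = -2/15 - M/15)
S(198, R(2, -2))*6 = (-2/15 - 1/15*198)*6 = (-2/15 - 66/5)*6 = -40/3*6 = -80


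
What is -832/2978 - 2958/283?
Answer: -4522190/421387 ≈ -10.732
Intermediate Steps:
-832/2978 - 2958/283 = -832*1/2978 - 2958*1/283 = -416/1489 - 2958/283 = -4522190/421387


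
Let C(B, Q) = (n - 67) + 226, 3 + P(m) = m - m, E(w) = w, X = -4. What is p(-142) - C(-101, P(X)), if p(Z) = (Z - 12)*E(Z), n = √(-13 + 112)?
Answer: 21709 - 3*√11 ≈ 21699.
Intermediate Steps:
P(m) = -3 (P(m) = -3 + (m - m) = -3 + 0 = -3)
n = 3*√11 (n = √99 = 3*√11 ≈ 9.9499)
p(Z) = Z*(-12 + Z) (p(Z) = (Z - 12)*Z = (-12 + Z)*Z = Z*(-12 + Z))
C(B, Q) = 159 + 3*√11 (C(B, Q) = (3*√11 - 67) + 226 = (-67 + 3*√11) + 226 = 159 + 3*√11)
p(-142) - C(-101, P(X)) = -142*(-12 - 142) - (159 + 3*√11) = -142*(-154) + (-159 - 3*√11) = 21868 + (-159 - 3*√11) = 21709 - 3*√11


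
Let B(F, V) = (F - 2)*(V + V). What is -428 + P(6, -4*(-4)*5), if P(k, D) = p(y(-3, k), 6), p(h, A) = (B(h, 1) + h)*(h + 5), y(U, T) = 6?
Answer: -274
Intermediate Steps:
B(F, V) = 2*V*(-2 + F) (B(F, V) = (-2 + F)*(2*V) = 2*V*(-2 + F))
p(h, A) = (-4 + 3*h)*(5 + h) (p(h, A) = (2*1*(-2 + h) + h)*(h + 5) = ((-4 + 2*h) + h)*(5 + h) = (-4 + 3*h)*(5 + h))
P(k, D) = 154 (P(k, D) = -20 + 3*6² + 11*6 = -20 + 3*36 + 66 = -20 + 108 + 66 = 154)
-428 + P(6, -4*(-4)*5) = -428 + 154 = -274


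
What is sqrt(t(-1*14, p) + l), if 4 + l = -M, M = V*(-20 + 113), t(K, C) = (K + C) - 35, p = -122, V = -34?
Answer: sqrt(2987) ≈ 54.653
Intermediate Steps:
t(K, C) = -35 + C + K (t(K, C) = (C + K) - 35 = -35 + C + K)
M = -3162 (M = -34*(-20 + 113) = -34*93 = -3162)
l = 3158 (l = -4 - 1*(-3162) = -4 + 3162 = 3158)
sqrt(t(-1*14, p) + l) = sqrt((-35 - 122 - 1*14) + 3158) = sqrt((-35 - 122 - 14) + 3158) = sqrt(-171 + 3158) = sqrt(2987)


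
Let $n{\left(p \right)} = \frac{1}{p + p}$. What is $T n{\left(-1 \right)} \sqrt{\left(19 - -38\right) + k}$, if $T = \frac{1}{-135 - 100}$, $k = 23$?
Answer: $\frac{2 \sqrt{5}}{235} \approx 0.01903$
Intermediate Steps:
$n{\left(p \right)} = \frac{1}{2 p}$
$T = - \frac{1}{235}$ ($T = \frac{1}{-235} = - \frac{1}{235} \approx -0.0042553$)
$T n{\left(-1 \right)} \sqrt{\left(19 - -38\right) + k} = - \frac{\frac{1}{2} \frac{1}{-1}}{235} \sqrt{\left(19 - -38\right) + 23} = - \frac{\frac{1}{2} \left(-1\right)}{235} \sqrt{\left(19 + 38\right) + 23} = \left(- \frac{1}{235}\right) \left(- \frac{1}{2}\right) \sqrt{57 + 23} = \frac{\sqrt{80}}{470} = \frac{4 \sqrt{5}}{470} = \frac{2 \sqrt{5}}{235}$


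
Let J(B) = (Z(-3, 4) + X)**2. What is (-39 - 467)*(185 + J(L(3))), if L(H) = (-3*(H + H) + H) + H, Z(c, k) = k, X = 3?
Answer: -118404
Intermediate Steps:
L(H) = -4*H (L(H) = (-6*H + H) + H = -5*H + H = -4*H)
J(B) = 49 (J(B) = (4 + 3)**2 = 7**2 = 49)
(-39 - 467)*(185 + J(L(3))) = (-39 - 467)*(185 + 49) = -506*234 = -118404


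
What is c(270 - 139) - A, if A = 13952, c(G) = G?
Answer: -13821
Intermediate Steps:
c(270 - 139) - A = (270 - 139) - 1*13952 = 131 - 13952 = -13821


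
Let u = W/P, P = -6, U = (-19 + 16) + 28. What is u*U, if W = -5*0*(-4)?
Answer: 0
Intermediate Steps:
W = 0 (W = 0*(-4) = 0)
U = 25 (U = -3 + 28 = 25)
u = 0 (u = 0/(-6) = 0*(-1/6) = 0)
u*U = 0*25 = 0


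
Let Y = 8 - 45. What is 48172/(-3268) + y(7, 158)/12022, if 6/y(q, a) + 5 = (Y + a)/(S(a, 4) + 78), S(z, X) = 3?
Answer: -20559092863/1394720308 ≈ -14.741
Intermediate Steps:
Y = -37
y(q, a) = 6/(-442/81 + a/81) (y(q, a) = 6/(-5 + (-37 + a)/(3 + 78)) = 6/(-5 + (-37 + a)/81) = 6/(-5 + (-37 + a)*(1/81)) = 6/(-5 + (-37/81 + a/81)) = 6/(-442/81 + a/81))
48172/(-3268) + y(7, 158)/12022 = 48172/(-3268) + (486/(-442 + 158))/12022 = 48172*(-1/3268) + (486/(-284))*(1/12022) = -12043/817 + (486*(-1/284))*(1/12022) = -12043/817 - 243/142*1/12022 = -12043/817 - 243/1707124 = -20559092863/1394720308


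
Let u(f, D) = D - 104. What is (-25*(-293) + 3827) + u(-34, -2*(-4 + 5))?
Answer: 11046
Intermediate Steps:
u(f, D) = -104 + D
(-25*(-293) + 3827) + u(-34, -2*(-4 + 5)) = (-25*(-293) + 3827) + (-104 - 2*(-4 + 5)) = (7325 + 3827) + (-104 - 2*1) = 11152 + (-104 - 2) = 11152 - 106 = 11046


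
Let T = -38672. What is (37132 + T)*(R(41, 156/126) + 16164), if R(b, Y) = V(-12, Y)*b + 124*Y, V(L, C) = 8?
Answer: -76902320/3 ≈ -2.5634e+7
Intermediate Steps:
R(b, Y) = 8*b + 124*Y
(37132 + T)*(R(41, 156/126) + 16164) = (37132 - 38672)*((8*41 + 124*(156/126)) + 16164) = -1540*((328 + 124*(156*(1/126))) + 16164) = -1540*((328 + 124*(26/21)) + 16164) = -1540*((328 + 3224/21) + 16164) = -1540*(10112/21 + 16164) = -1540*349556/21 = -76902320/3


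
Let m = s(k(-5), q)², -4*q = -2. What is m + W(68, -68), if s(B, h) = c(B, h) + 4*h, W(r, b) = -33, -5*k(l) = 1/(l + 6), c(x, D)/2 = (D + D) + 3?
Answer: 67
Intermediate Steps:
c(x, D) = 6 + 4*D (c(x, D) = 2*((D + D) + 3) = 2*(2*D + 3) = 2*(3 + 2*D) = 6 + 4*D)
k(l) = -1/(5*(6 + l)) (k(l) = -1/(5*(l + 6)) = -1/(5*(6 + l)))
q = ½ (q = -¼*(-2) = ½ ≈ 0.50000)
s(B, h) = 6 + 8*h (s(B, h) = (6 + 4*h) + 4*h = 6 + 8*h)
m = 100 (m = (6 + 8*(½))² = (6 + 4)² = 10² = 100)
m + W(68, -68) = 100 - 33 = 67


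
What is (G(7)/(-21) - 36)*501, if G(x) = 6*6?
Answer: -132264/7 ≈ -18895.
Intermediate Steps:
G(x) = 36
(G(7)/(-21) - 36)*501 = (36/(-21) - 36)*501 = (36*(-1/21) - 36)*501 = (-12/7 - 36)*501 = -264/7*501 = -132264/7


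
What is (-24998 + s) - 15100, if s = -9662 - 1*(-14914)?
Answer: -34846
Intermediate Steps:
s = 5252 (s = -9662 + 14914 = 5252)
(-24998 + s) - 15100 = (-24998 + 5252) - 15100 = -19746 - 15100 = -34846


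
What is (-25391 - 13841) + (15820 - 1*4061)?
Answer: -27473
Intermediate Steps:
(-25391 - 13841) + (15820 - 1*4061) = -39232 + (15820 - 4061) = -39232 + 11759 = -27473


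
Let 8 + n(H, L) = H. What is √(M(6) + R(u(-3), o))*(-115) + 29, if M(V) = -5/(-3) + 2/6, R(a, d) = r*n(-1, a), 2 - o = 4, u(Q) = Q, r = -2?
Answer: 29 - 230*√5 ≈ -485.30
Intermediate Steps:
n(H, L) = -8 + H
o = -2 (o = 2 - 1*4 = 2 - 4 = -2)
R(a, d) = 18 (R(a, d) = -2*(-8 - 1) = -2*(-9) = 18)
M(V) = 2 (M(V) = -5*(-⅓) + 2*(⅙) = 5/3 + ⅓ = 2)
√(M(6) + R(u(-3), o))*(-115) + 29 = √(2 + 18)*(-115) + 29 = √20*(-115) + 29 = (2*√5)*(-115) + 29 = -230*√5 + 29 = 29 - 230*√5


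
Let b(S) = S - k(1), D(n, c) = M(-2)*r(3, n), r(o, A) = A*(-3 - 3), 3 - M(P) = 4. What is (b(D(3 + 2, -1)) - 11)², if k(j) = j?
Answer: 324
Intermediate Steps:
M(P) = -1 (M(P) = 3 - 1*4 = 3 - 4 = -1)
r(o, A) = -6*A (r(o, A) = A*(-6) = -6*A)
D(n, c) = 6*n (D(n, c) = -(-6)*n = 6*n)
b(S) = -1 + S (b(S) = S - 1*1 = S - 1 = -1 + S)
(b(D(3 + 2, -1)) - 11)² = ((-1 + 6*(3 + 2)) - 11)² = ((-1 + 6*5) - 11)² = ((-1 + 30) - 11)² = (29 - 11)² = 18² = 324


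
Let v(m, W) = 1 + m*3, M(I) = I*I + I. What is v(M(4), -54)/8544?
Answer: 61/8544 ≈ 0.0071395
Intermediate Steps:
M(I) = I + I² (M(I) = I² + I = I + I²)
v(m, W) = 1 + 3*m
v(M(4), -54)/8544 = (1 + 3*(4*(1 + 4)))/8544 = (1 + 3*(4*5))*(1/8544) = (1 + 3*20)*(1/8544) = (1 + 60)*(1/8544) = 61*(1/8544) = 61/8544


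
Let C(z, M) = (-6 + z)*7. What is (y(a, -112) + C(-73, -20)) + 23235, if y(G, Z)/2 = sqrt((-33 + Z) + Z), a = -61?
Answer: 22682 + 2*I*sqrt(257) ≈ 22682.0 + 32.062*I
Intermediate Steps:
C(z, M) = -42 + 7*z
y(G, Z) = 2*sqrt(-33 + 2*Z) (y(G, Z) = 2*sqrt((-33 + Z) + Z) = 2*sqrt(-33 + 2*Z))
(y(a, -112) + C(-73, -20)) + 23235 = (2*sqrt(-33 + 2*(-112)) + (-42 + 7*(-73))) + 23235 = (2*sqrt(-33 - 224) + (-42 - 511)) + 23235 = (2*sqrt(-257) - 553) + 23235 = (2*(I*sqrt(257)) - 553) + 23235 = (2*I*sqrt(257) - 553) + 23235 = (-553 + 2*I*sqrt(257)) + 23235 = 22682 + 2*I*sqrt(257)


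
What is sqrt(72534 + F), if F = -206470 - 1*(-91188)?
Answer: 2*I*sqrt(10687) ≈ 206.76*I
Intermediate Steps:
F = -115282 (F = -206470 + 91188 = -115282)
sqrt(72534 + F) = sqrt(72534 - 115282) = sqrt(-42748) = 2*I*sqrt(10687)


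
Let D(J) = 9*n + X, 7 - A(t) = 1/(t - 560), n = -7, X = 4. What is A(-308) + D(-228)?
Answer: -45135/868 ≈ -51.999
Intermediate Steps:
A(t) = 7 - 1/(-560 + t) (A(t) = 7 - 1/(t - 560) = 7 - 1/(-560 + t))
D(J) = -59 (D(J) = 9*(-7) + 4 = -63 + 4 = -59)
A(-308) + D(-228) = (-3921 + 7*(-308))/(-560 - 308) - 59 = (-3921 - 2156)/(-868) - 59 = -1/868*(-6077) - 59 = 6077/868 - 59 = -45135/868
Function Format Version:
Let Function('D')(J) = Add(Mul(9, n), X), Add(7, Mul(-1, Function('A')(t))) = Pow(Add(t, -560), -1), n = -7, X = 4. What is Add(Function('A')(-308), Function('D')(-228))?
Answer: Rational(-45135, 868) ≈ -51.999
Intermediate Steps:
Function('A')(t) = Add(7, Mul(-1, Pow(Add(-560, t), -1))) (Function('A')(t) = Add(7, Mul(-1, Pow(Add(t, -560), -1))) = Add(7, Mul(-1, Pow(Add(-560, t), -1))))
Function('D')(J) = -59 (Function('D')(J) = Add(Mul(9, -7), 4) = Add(-63, 4) = -59)
Add(Function('A')(-308), Function('D')(-228)) = Add(Mul(Pow(Add(-560, -308), -1), Add(-3921, Mul(7, -308))), -59) = Add(Mul(Pow(-868, -1), Add(-3921, -2156)), -59) = Add(Mul(Rational(-1, 868), -6077), -59) = Add(Rational(6077, 868), -59) = Rational(-45135, 868)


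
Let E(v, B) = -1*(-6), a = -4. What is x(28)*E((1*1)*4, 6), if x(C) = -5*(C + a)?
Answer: -720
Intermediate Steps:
E(v, B) = 6
x(C) = 20 - 5*C (x(C) = -5*(C - 4) = -5*(-4 + C) = 20 - 5*C)
x(28)*E((1*1)*4, 6) = (20 - 5*28)*6 = (20 - 140)*6 = -120*6 = -720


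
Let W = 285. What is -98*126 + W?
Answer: -12063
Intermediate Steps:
-98*126 + W = -98*126 + 285 = -12348 + 285 = -12063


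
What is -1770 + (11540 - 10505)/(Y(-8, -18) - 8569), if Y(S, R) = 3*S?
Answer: -15210645/8593 ≈ -1770.1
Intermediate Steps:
-1770 + (11540 - 10505)/(Y(-8, -18) - 8569) = -1770 + (11540 - 10505)/(3*(-8) - 8569) = -1770 + 1035/(-24 - 8569) = -1770 + 1035/(-8593) = -1770 + 1035*(-1/8593) = -1770 - 1035/8593 = -15210645/8593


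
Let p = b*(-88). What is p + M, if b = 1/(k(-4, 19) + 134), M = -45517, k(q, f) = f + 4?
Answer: -7146257/157 ≈ -45518.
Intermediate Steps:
k(q, f) = 4 + f
b = 1/157 (b = 1/((4 + 19) + 134) = 1/(23 + 134) = 1/157 ≈ 0.0063694)
p = -88/157 (p = (1/157)*(-88) = -88/157 ≈ -0.56051)
p + M = -88/157 - 45517 = -7146257/157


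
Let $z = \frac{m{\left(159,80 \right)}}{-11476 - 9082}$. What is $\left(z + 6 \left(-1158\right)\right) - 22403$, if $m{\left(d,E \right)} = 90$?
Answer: $- \frac{301698974}{10279} \approx -29351.0$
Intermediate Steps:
$z = - \frac{45}{10279}$ ($z = \frac{90}{-11476 - 9082} = \frac{90}{-20558} = 90 \left(- \frac{1}{20558}\right) = - \frac{45}{10279} \approx -0.0043779$)
$\left(z + 6 \left(-1158\right)\right) - 22403 = \left(- \frac{45}{10279} + 6 \left(-1158\right)\right) - 22403 = \left(- \frac{45}{10279} - 6948\right) - 22403 = - \frac{71418537}{10279} - 22403 = - \frac{301698974}{10279}$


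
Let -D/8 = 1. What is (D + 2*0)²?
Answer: 64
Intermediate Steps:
D = -8 (D = -8*1 = -8)
(D + 2*0)² = (-8 + 2*0)² = (-8 + 0)² = (-8)² = 64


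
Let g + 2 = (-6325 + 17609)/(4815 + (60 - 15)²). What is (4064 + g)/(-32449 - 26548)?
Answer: -6948841/100884870 ≈ -0.068879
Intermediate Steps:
g = -599/1710 (g = -2 + (-6325 + 17609)/(4815 + (60 - 15)²) = -2 + 11284/(4815 + 45²) = -2 + 11284/(4815 + 2025) = -2 + 11284/6840 = -2 + 11284*(1/6840) = -2 + 2821/1710 = -599/1710 ≈ -0.35029)
(4064 + g)/(-32449 - 26548) = (4064 - 599/1710)/(-32449 - 26548) = (6948841/1710)/(-58997) = (6948841/1710)*(-1/58997) = -6948841/100884870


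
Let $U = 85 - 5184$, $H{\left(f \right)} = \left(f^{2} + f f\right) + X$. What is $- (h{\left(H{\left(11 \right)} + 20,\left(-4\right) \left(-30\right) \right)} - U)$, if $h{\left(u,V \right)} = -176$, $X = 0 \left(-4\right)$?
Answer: $-4923$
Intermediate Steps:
$X = 0$
$H{\left(f \right)} = 2 f^{2}$ ($H{\left(f \right)} = \left(f^{2} + f f\right) + 0 = \left(f^{2} + f^{2}\right) + 0 = 2 f^{2} + 0 = 2 f^{2}$)
$U = -5099$ ($U = 85 - 5184 = -5099$)
$- (h{\left(H{\left(11 \right)} + 20,\left(-4\right) \left(-30\right) \right)} - U) = - (-176 - -5099) = - (-176 + 5099) = \left(-1\right) 4923 = -4923$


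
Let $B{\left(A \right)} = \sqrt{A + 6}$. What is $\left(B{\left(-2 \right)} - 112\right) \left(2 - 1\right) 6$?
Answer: $-660$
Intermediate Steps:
$B{\left(A \right)} = \sqrt{6 + A}$
$\left(B{\left(-2 \right)} - 112\right) \left(2 - 1\right) 6 = \left(\sqrt{6 - 2} - 112\right) \left(2 - 1\right) 6 = \left(\sqrt{4} - 112\right) 1 \cdot 6 = \left(2 - 112\right) 6 = \left(-110\right) 6 = -660$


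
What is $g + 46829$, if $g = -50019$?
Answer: $-3190$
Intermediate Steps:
$g + 46829 = -50019 + 46829 = -3190$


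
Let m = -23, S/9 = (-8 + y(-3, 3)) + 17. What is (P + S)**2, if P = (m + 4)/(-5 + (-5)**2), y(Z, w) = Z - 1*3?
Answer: 271441/400 ≈ 678.60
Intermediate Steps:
y(Z, w) = -3 + Z (y(Z, w) = Z - 3 = -3 + Z)
S = 27 (S = 9*((-8 + (-3 - 3)) + 17) = 9*((-8 - 6) + 17) = 9*(-14 + 17) = 9*3 = 27)
P = -19/20 (P = (-23 + 4)/(-5 + (-5)**2) = -19/(-5 + 25) = -19/20 ≈ -0.95000)
(P + S)**2 = (-19/20 + 27)**2 = (521/20)**2 = 271441/400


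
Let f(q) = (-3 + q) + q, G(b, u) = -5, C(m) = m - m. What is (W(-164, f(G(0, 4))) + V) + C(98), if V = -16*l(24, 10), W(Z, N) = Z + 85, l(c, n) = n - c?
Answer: 145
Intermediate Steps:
C(m) = 0
f(q) = -3 + 2*q
W(Z, N) = 85 + Z
V = 224 (V = -16*(10 - 1*24) = -16*(10 - 24) = -16*(-14) = 224)
(W(-164, f(G(0, 4))) + V) + C(98) = ((85 - 164) + 224) + 0 = (-79 + 224) + 0 = 145 + 0 = 145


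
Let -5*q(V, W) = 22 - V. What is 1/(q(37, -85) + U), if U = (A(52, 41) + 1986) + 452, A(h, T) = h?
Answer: 1/2493 ≈ 0.00040112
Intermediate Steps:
q(V, W) = -22/5 + V/5 (q(V, W) = -(22 - V)/5 = -22/5 + V/5)
U = 2490 (U = (52 + 1986) + 452 = 2038 + 452 = 2490)
1/(q(37, -85) + U) = 1/((-22/5 + (⅕)*37) + 2490) = 1/((-22/5 + 37/5) + 2490) = 1/(3 + 2490) = 1/2493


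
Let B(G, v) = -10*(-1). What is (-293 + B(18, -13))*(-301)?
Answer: 85183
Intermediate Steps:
B(G, v) = 10
(-293 + B(18, -13))*(-301) = (-293 + 10)*(-301) = -283*(-301) = 85183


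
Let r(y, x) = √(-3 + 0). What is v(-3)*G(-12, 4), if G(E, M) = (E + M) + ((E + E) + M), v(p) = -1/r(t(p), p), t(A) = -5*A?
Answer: -28*I*√3/3 ≈ -16.166*I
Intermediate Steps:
r(y, x) = I*√3 (r(y, x) = √(-3) = I*√3)
v(p) = I*√3/3 (v(p) = -1/(I*√3) = -(-1)*I*√3/3 = I*√3/3)
G(E, M) = 2*M + 3*E (G(E, M) = (E + M) + (2*E + M) = (E + M) + (M + 2*E) = 2*M + 3*E)
v(-3)*G(-12, 4) = (I*√3/3)*(2*4 + 3*(-12)) = (I*√3/3)*(8 - 36) = (I*√3/3)*(-28) = -28*I*√3/3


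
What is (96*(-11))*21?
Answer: -22176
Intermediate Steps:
(96*(-11))*21 = -1056*21 = -22176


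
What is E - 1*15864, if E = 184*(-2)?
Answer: -16232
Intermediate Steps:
E = -368
E - 1*15864 = -368 - 1*15864 = -368 - 15864 = -16232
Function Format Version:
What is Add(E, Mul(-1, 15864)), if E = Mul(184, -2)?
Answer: -16232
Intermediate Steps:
E = -368
Add(E, Mul(-1, 15864)) = Add(-368, Mul(-1, 15864)) = Add(-368, -15864) = -16232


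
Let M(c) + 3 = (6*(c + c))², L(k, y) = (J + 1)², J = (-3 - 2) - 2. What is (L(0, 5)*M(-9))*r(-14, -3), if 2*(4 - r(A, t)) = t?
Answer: 2308878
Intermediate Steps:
J = -7 (J = -5 - 2 = -7)
L(k, y) = 36 (L(k, y) = (-7 + 1)² = (-6)² = 36)
r(A, t) = 4 - t/2
M(c) = -3 + 144*c² (M(c) = -3 + (6*(c + c))² = -3 + (6*(2*c))² = -3 + (12*c)² = -3 + 144*c²)
(L(0, 5)*M(-9))*r(-14, -3) = (36*(-3 + 144*(-9)²))*(4 - ½*(-3)) = (36*(-3 + 144*81))*(4 + 3/2) = (36*(-3 + 11664))*(11/2) = (36*11661)*(11/2) = 419796*(11/2) = 2308878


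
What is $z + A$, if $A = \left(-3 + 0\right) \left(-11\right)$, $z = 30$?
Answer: $63$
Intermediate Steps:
$A = 33$ ($A = \left(-3\right) \left(-11\right) = 33$)
$z + A = 30 + 33 = 63$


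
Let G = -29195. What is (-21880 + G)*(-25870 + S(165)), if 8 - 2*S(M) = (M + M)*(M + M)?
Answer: 4102139700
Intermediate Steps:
S(M) = 4 - 2*M² (S(M) = 4 - (M + M)*(M + M)/2 = 4 - 2*M*2*M/2 = 4 - 2*M²)
(-21880 + G)*(-25870 + S(165)) = (-21880 - 29195)*(-25870 + (4 - 2*165²)) = -51075*(-25870 + (4 - 2*27225)) = -51075*(-25870 + (4 - 54450)) = -51075*(-25870 - 54446) = -51075*(-80316) = 4102139700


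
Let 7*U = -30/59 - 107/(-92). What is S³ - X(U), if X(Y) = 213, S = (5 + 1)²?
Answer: 46443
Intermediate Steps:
S = 36 (S = 6² = 36)
U = 3553/37996 (U = (-30/59 - 107/(-92))/7 = (-30*1/59 - 107*(-1/92))/7 = (-30/59 + 107/92)/7 = (⅐)*(3553/5428) = 3553/37996 ≈ 0.093510)
S³ - X(U) = 36³ - 1*213 = 46656 - 213 = 46443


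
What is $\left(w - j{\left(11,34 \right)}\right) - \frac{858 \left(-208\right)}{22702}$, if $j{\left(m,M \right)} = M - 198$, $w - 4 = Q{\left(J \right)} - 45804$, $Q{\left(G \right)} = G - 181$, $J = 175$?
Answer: $- \frac{517993110}{11351} \approx -45634.0$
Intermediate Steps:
$Q{\left(G \right)} = -181 + G$
$w = -45806$ ($w = 4 + \left(\left(-181 + 175\right) - 45804\right) = 4 - 45810 = -45806$)
$j{\left(m,M \right)} = -198 + M$
$\left(w - j{\left(11,34 \right)}\right) - \frac{858 \left(-208\right)}{22702} = \left(-45806 - \left(-198 + 34\right)\right) - \frac{858 \left(-208\right)}{22702} = \left(-45806 - -164\right) - \left(-178464\right) \frac{1}{22702} = \left(-45806 + 164\right) - - \frac{89232}{11351} = -45642 + \frac{89232}{11351} = - \frac{517993110}{11351}$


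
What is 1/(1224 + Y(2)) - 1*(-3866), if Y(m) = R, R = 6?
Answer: 4755181/1230 ≈ 3866.0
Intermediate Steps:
Y(m) = 6
1/(1224 + Y(2)) - 1*(-3866) = 1/(1224 + 6) - 1*(-3866) = 1/1230 + 3866 = 4755181/1230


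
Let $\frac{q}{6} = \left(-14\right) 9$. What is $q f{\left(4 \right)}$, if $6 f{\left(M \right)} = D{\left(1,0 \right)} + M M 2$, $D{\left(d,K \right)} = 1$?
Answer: $-4158$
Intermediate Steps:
$q = -756$ ($q = 6 \left(\left(-14\right) 9\right) = 6 \left(-126\right) = -756$)
$f{\left(M \right)} = \frac{1}{6} + \frac{M^{2}}{3}$ ($f{\left(M \right)} = \frac{1 + M M 2}{6} = \frac{1 + M 2 M}{6} = \frac{1 + 2 M^{2}}{6} = \frac{1}{6} + \frac{M^{2}}{3}$)
$q f{\left(4 \right)} = - 756 \left(\frac{1}{6} + \frac{4^{2}}{3}\right) = - 756 \left(\frac{1}{6} + \frac{1}{3} \cdot 16\right) = - 756 \left(\frac{1}{6} + \frac{16}{3}\right) = \left(-756\right) \frac{11}{2} = -4158$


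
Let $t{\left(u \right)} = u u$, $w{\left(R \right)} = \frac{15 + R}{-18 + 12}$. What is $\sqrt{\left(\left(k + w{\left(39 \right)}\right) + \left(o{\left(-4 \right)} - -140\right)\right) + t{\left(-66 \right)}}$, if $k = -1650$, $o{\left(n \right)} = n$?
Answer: $\sqrt{2833} \approx 53.226$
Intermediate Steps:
$w{\left(R \right)} = - \frac{5}{2} - \frac{R}{6}$ ($w{\left(R \right)} = \frac{15 + R}{-6} = \left(15 + R\right) \left(- \frac{1}{6}\right) = - \frac{5}{2} - \frac{R}{6}$)
$t{\left(u \right)} = u^{2}$
$\sqrt{\left(\left(k + w{\left(39 \right)}\right) + \left(o{\left(-4 \right)} - -140\right)\right) + t{\left(-66 \right)}} = \sqrt{\left(\left(-1650 - 9\right) - -136\right) + \left(-66\right)^{2}} = \sqrt{\left(\left(-1650 - 9\right) + \left(-4 + 140\right)\right) + 4356} = \sqrt{\left(\left(-1650 - 9\right) + 136\right) + 4356} = \sqrt{\left(-1659 + 136\right) + 4356} = \sqrt{-1523 + 4356} = \sqrt{2833}$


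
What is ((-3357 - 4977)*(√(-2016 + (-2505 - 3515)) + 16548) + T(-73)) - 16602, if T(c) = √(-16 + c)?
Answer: -137927634 + I*√89 - 116676*I*√41 ≈ -1.3793e+8 - 7.4708e+5*I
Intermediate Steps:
((-3357 - 4977)*(√(-2016 + (-2505 - 3515)) + 16548) + T(-73)) - 16602 = ((-3357 - 4977)*(√(-2016 + (-2505 - 3515)) + 16548) + √(-16 - 73)) - 16602 = (-8334*(√(-2016 - 6020) + 16548) + √(-89)) - 16602 = (-8334*(√(-8036) + 16548) + I*√89) - 16602 = (-8334*(14*I*√41 + 16548) + I*√89) - 16602 = (-8334*(16548 + 14*I*√41) + I*√89) - 16602 = ((-137911032 - 116676*I*√41) + I*√89) - 16602 = (-137911032 + I*√89 - 116676*I*√41) - 16602 = -137927634 + I*√89 - 116676*I*√41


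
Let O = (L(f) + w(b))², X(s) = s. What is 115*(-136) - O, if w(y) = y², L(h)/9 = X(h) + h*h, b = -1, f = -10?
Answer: -673361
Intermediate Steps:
L(h) = 9*h + 9*h² (L(h) = 9*(h + h*h) = 9*(h + h²) = 9*h + 9*h²)
O = 657721 (O = (9*(-10)*(1 - 10) + (-1)²)² = (9*(-10)*(-9) + 1)² = (810 + 1)² = 811² = 657721)
115*(-136) - O = 115*(-136) - 1*657721 = -15640 - 657721 = -673361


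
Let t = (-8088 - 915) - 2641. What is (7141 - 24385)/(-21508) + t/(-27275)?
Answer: 180192313/146657675 ≈ 1.2287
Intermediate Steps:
t = -11644 (t = -9003 - 2641 = -11644)
(7141 - 24385)/(-21508) + t/(-27275) = (7141 - 24385)/(-21508) - 11644/(-27275) = -17244*(-1/21508) - 11644*(-1/27275) = 4311/5377 + 11644/27275 = 180192313/146657675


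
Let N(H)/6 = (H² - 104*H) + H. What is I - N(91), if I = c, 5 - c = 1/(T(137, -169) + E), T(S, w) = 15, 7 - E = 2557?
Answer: 16621996/2535 ≈ 6557.0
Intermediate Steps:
E = -2550 (E = 7 - 1*2557 = 7 - 2557 = -2550)
c = 12676/2535 (c = 5 - 1/(15 - 2550) = 5 - 1/(-2535) = 5 - 1*(-1/2535) = 5 + 1/2535 = 12676/2535 ≈ 5.0004)
I = 12676/2535 ≈ 5.0004
N(H) = -618*H + 6*H² (N(H) = 6*((H² - 104*H) + H) = 6*(H² - 103*H) = -618*H + 6*H²)
I - N(91) = 12676/2535 - 6*91*(-103 + 91) = 12676/2535 - 6*91*(-12) = 12676/2535 - 1*(-6552) = 12676/2535 + 6552 = 16621996/2535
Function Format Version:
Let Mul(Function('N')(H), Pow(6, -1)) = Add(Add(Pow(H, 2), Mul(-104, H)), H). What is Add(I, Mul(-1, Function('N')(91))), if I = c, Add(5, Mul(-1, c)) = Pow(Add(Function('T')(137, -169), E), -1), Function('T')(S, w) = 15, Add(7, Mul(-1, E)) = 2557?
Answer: Rational(16621996, 2535) ≈ 6557.0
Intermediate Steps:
E = -2550 (E = Add(7, Mul(-1, 2557)) = Add(7, -2557) = -2550)
c = Rational(12676, 2535) (c = Add(5, Mul(-1, Pow(Add(15, -2550), -1))) = Add(5, Mul(-1, Pow(-2535, -1))) = Add(5, Mul(-1, Rational(-1, 2535))) = Add(5, Rational(1, 2535)) = Rational(12676, 2535) ≈ 5.0004)
I = Rational(12676, 2535) ≈ 5.0004
Function('N')(H) = Add(Mul(-618, H), Mul(6, Pow(H, 2))) (Function('N')(H) = Mul(6, Add(Add(Pow(H, 2), Mul(-104, H)), H)) = Mul(6, Add(Pow(H, 2), Mul(-103, H))) = Add(Mul(-618, H), Mul(6, Pow(H, 2))))
Add(I, Mul(-1, Function('N')(91))) = Add(Rational(12676, 2535), Mul(-1, Mul(6, 91, Add(-103, 91)))) = Add(Rational(12676, 2535), Mul(-1, Mul(6, 91, -12))) = Add(Rational(12676, 2535), Mul(-1, -6552)) = Add(Rational(12676, 2535), 6552) = Rational(16621996, 2535)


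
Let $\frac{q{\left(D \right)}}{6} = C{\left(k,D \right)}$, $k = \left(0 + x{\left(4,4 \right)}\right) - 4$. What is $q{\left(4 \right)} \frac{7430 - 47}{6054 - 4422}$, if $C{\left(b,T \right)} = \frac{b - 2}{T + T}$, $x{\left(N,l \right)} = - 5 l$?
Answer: $- \frac{95979}{1088} \approx -88.216$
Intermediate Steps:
$k = -24$ ($k = \left(0 - 20\right) - 4 = -20 - 4 = -24$)
$C{\left(b,T \right)} = \frac{-2 + b}{2 T}$
$q{\left(D \right)} = - \frac{78}{D}$ ($q{\left(D \right)} = 6 \frac{-2 - 24}{2 D} = 6 \cdot \frac{1}{2} \frac{1}{D} \left(-26\right) = 6 \left(- \frac{13}{D}\right) = - \frac{78}{D}$)
$q{\left(4 \right)} \frac{7430 - 47}{6054 - 4422} = - \frac{78}{4} \frac{7430 - 47}{6054 - 4422} = \left(-78\right) \frac{1}{4} \cdot \frac{7383}{1632} = - \frac{39 \cdot 7383 \cdot \frac{1}{1632}}{2} = \left(- \frac{39}{2}\right) \frac{2461}{544} = - \frac{95979}{1088}$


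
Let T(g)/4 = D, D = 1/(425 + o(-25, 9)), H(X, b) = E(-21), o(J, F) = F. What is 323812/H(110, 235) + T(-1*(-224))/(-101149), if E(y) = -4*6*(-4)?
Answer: 1776864354301/526783992 ≈ 3373.0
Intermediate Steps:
E(y) = 96 (E(y) = -24*(-4) = 96)
H(X, b) = 96
D = 1/434 (D = 1/(425 + 9) = 1/434 ≈ 0.0023041)
T(g) = 2/217 (T(g) = 4*(1/434) = 2/217)
323812/H(110, 235) + T(-1*(-224))/(-101149) = 323812/96 + (2/217)/(-101149) = 323812*(1/96) + (2/217)*(-1/101149) = 80953/24 - 2/21949333 = 1776864354301/526783992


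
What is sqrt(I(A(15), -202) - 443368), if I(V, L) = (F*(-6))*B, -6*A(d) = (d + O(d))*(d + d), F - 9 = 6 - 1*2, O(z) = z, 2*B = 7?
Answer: I*sqrt(443641) ≈ 666.06*I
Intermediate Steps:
B = 7/2 (B = (1/2)*7 = 7/2 ≈ 3.5000)
F = 13 (F = 9 + (6 - 1*2) = 9 + (6 - 2) = 9 + 4 = 13)
A(d) = -2*d**2/3 (A(d) = -(d + d)*(d + d)/6 = -2*d*2*d/6 = -2*d**2/3)
I(V, L) = -273 (I(V, L) = (13*(-6))*(7/2) = -78*7/2 = -273)
sqrt(I(A(15), -202) - 443368) = sqrt(-273 - 443368) = sqrt(-443641) = I*sqrt(443641)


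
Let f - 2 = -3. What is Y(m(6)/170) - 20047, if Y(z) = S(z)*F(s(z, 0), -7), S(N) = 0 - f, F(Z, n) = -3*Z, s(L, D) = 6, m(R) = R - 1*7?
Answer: -20065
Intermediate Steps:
m(R) = -7 + R (m(R) = R - 7 = -7 + R)
f = -1 (f = 2 - 3 = -1)
S(N) = 1 (S(N) = 0 - 1*(-1) = 0 + 1 = 1)
Y(z) = -18 (Y(z) = 1*(-3*6) = 1*(-18) = -18)
Y(m(6)/170) - 20047 = -18 - 20047 = -20065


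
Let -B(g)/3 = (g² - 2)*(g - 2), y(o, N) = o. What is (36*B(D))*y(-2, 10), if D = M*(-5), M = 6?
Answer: -6206976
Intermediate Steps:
D = -30 (D = 6*(-5) = -30)
B(g) = -3*(-2 + g)*(-2 + g²) (B(g) = -3*(g² - 2)*(g - 2) = -3*(-2 + g²)*(-2 + g) = -3*(-2 + g)*(-2 + g²))
(36*B(D))*y(-2, 10) = (36*(-12 - 3*(-30)³ + 6*(-30) + 6*(-30)²))*(-2) = (36*(-12 - 3*(-27000) - 180 + 6*900))*(-2) = (36*(-12 + 81000 - 180 + 5400))*(-2) = (36*86208)*(-2) = 3103488*(-2) = -6206976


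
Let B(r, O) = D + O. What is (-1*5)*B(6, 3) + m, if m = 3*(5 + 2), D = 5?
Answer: -19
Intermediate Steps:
m = 21 (m = 3*7 = 21)
B(r, O) = 5 + O
(-1*5)*B(6, 3) + m = (-1*5)*(5 + 3) + 21 = -5*8 + 21 = -40 + 21 = -19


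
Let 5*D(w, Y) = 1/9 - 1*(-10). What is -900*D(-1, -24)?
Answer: -1820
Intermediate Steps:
D(w, Y) = 91/45 (D(w, Y) = (1/9 - 1*(-10))/5 = (⅑ + 10)/5 = (⅕)*(91/9) = 91/45)
-900*D(-1, -24) = -900*91/45 = -1820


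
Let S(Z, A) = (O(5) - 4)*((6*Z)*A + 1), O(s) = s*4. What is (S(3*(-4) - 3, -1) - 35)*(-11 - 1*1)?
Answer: -17052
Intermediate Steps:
O(s) = 4*s
S(Z, A) = 16 + 96*A*Z (S(Z, A) = (4*5 - 4)*((6*Z)*A + 1) = (20 - 4)*(6*A*Z + 1) = 16*(1 + 6*A*Z) = 16 + 96*A*Z)
(S(3*(-4) - 3, -1) - 35)*(-11 - 1*1) = ((16 + 96*(-1)*(3*(-4) - 3)) - 35)*(-11 - 1*1) = ((16 + 96*(-1)*(-12 - 3)) - 35)*(-11 - 1) = ((16 + 96*(-1)*(-15)) - 35)*(-12) = ((16 + 1440) - 35)*(-12) = (1456 - 35)*(-12) = 1421*(-12) = -17052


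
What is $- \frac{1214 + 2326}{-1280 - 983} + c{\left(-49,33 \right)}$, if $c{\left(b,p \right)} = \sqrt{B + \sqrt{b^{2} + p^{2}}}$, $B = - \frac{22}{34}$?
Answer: $\frac{3540}{2263} + \frac{\sqrt{-187 + 289 \sqrt{3490}}}{17} \approx 9.2082$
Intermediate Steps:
$B = - \frac{11}{17}$ ($B = \left(-22\right) \frac{1}{34} = - \frac{11}{17} \approx -0.64706$)
$c{\left(b,p \right)} = \sqrt{- \frac{11}{17} + \sqrt{b^{2} + p^{2}}}$
$- \frac{1214 + 2326}{-1280 - 983} + c{\left(-49,33 \right)} = - \frac{1214 + 2326}{-1280 - 983} + \frac{\sqrt{-187 + 289 \sqrt{\left(-49\right)^{2} + 33^{2}}}}{17} = - \frac{3540}{-2263} + \frac{\sqrt{-187 + 289 \sqrt{2401 + 1089}}}{17} = - \frac{3540 \left(-1\right)}{2263} + \frac{\sqrt{-187 + 289 \sqrt{3490}}}{17} = \left(-1\right) \left(- \frac{3540}{2263}\right) + \frac{\sqrt{-187 + 289 \sqrt{3490}}}{17} = \frac{3540}{2263} + \frac{\sqrt{-187 + 289 \sqrt{3490}}}{17}$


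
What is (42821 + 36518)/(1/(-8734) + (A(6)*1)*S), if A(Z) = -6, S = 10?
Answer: -692946826/524041 ≈ -1322.3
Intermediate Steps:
(42821 + 36518)/(1/(-8734) + (A(6)*1)*S) = (42821 + 36518)/(1/(-8734) - 6*1*10) = 79339/(-1/8734 - 6*10) = 79339/(-1/8734 - 60) = 79339/(-524041/8734) = 79339*(-8734/524041) = -692946826/524041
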